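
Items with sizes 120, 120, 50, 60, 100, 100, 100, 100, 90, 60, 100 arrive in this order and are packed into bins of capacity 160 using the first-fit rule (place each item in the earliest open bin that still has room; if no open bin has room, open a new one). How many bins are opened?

  120 → bin 1 (new)  [load 120/160]
  120 → bin 2 (new)  [load 120/160]
  50 → bin 3 (new)  [load 50/160]
  60 → bin 3  [load 110/160]
  100 → bin 4 (new)  [load 100/160]
  100 → bin 5 (new)  [load 100/160]
  100 → bin 6 (new)  [load 100/160]
  100 → bin 7 (new)  [load 100/160]
  90 → bin 8 (new)  [load 90/160]
  60 → bin 4  [load 160/160]
  100 → bin 9 (new)  [load 100/160]
9 bins opened.

9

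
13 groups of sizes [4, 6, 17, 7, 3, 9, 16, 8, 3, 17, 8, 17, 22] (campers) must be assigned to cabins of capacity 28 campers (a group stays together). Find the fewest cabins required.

5

Total = 22 + 17 + 17 + 17 + 16 + 9 + 8 + 8 + 7 + 6 + 4 + 3 + 3 = 137 campers.
Lower bound: ⌈137/28⌉ = 5 cabins.
A packing using 5 cabins:
  cabin 1: 22 + 6 = 28
  cabin 2: 17 + 9 = 26
  cabin 3: 17 + 8 + 3 = 28
  cabin 4: 17 + 8 + 3 = 28
  cabin 5: 16 + 7 + 4 = 27
This matches the lower bound, so 5 is optimal.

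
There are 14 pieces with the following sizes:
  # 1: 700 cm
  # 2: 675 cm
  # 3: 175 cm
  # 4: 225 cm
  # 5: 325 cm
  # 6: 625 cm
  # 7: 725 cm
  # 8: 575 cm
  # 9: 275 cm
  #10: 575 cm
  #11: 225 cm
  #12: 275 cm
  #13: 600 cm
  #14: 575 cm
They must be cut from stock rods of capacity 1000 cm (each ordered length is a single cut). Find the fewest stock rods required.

8

Total = 725 + 700 + 675 + 625 + 600 + 575 + 575 + 575 + 325 + 275 + 275 + 225 + 225 + 175 = 6550 cm.
Lower bound: ⌈6550/1000⌉ = 7 stock rods.
Also, 8 pieces each exceed 500 cm, and no two of those can share a stock rod, so at least 8 stock rods are needed.
A packing using 8 stock rods:
  stock rod 1: 725 + 275 = 1000
  stock rod 2: 700 + 275 = 975
  stock rod 3: 675 + 325 = 1000
  stock rod 4: 625 + 225 = 850
  stock rod 5: 600 + 225 + 175 = 1000
  stock rod 6: 575 = 575
  stock rod 7: 575 = 575
  stock rod 8: 575 = 575
This matches the lower bound, so 8 is optimal.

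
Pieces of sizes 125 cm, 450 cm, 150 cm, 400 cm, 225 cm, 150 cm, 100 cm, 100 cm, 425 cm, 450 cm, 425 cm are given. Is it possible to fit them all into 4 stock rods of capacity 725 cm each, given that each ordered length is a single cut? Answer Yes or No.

Total = 3000 cm; ⌈3000/725⌉ = 5.
At least 5 stock rods are required, but only 4 are allowed.

No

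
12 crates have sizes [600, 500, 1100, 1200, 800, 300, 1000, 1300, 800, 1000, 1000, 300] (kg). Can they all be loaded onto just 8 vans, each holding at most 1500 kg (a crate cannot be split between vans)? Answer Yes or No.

A valid assignment using 8 vans:
  van 1: 1300 = 1300
  van 2: 1200 + 300 = 1500
  van 3: 1100 + 300 = 1400
  van 4: 1000 + 500 = 1500
  van 5: 1000 = 1000
  van 6: 1000 = 1000
  van 7: 800 + 600 = 1400
  van 8: 800 = 800
Every load is within 1500 kg, so 8 vans suffice.

Yes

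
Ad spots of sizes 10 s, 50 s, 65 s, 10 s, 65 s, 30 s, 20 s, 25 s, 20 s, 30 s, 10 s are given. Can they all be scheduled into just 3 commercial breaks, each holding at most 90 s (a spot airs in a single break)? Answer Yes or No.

No

Total = 335 s; ⌈335/90⌉ = 4.
At least 4 commercial breaks are required, but only 3 are allowed.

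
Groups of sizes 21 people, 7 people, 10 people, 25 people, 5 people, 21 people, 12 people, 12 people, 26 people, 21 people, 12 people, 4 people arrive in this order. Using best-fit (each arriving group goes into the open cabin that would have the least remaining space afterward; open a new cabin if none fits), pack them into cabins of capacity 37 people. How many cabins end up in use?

6

  21 → cabin 1 (new)  [load 21/37]
  7 → cabin 1  [load 28/37]
  10 → cabin 2 (new)  [load 10/37]
  25 → cabin 2  [load 35/37]
  5 → cabin 1  [load 33/37]
  21 → cabin 3 (new)  [load 21/37]
  12 → cabin 3  [load 33/37]
  12 → cabin 4 (new)  [load 12/37]
  26 → cabin 5 (new)  [load 26/37]
  21 → cabin 4  [load 33/37]
  12 → cabin 6 (new)  [load 12/37]
  4 → cabin 1  [load 37/37]
6 cabins opened.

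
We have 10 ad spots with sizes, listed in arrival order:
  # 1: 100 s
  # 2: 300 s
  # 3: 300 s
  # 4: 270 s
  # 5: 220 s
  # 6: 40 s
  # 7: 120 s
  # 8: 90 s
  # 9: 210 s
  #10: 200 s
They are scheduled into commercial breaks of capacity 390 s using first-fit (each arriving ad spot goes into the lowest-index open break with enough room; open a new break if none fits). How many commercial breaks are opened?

  100 → break 1 (new)  [load 100/390]
  300 → break 2 (new)  [load 300/390]
  300 → break 3 (new)  [load 300/390]
  270 → break 1  [load 370/390]
  220 → break 4 (new)  [load 220/390]
  40 → break 2  [load 340/390]
  120 → break 4  [load 340/390]
  90 → break 3  [load 390/390]
  210 → break 5 (new)  [load 210/390]
  200 → break 6 (new)  [load 200/390]
6 commercial breaks opened.

6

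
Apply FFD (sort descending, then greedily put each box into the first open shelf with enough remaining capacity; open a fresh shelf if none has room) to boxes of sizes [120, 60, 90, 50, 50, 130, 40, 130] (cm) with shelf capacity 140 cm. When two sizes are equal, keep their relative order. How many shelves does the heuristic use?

6

Sorted descending: 130, 130, 120, 90, 60, 50, 50, 40.
  130 → shelf 1 (new)  [load 130/140]
  130 → shelf 2 (new)  [load 130/140]
  120 → shelf 3 (new)  [load 120/140]
  90 → shelf 4 (new)  [load 90/140]
  60 → shelf 5 (new)  [load 60/140]
  50 → shelf 4  [load 140/140]
  50 → shelf 5  [load 110/140]
  40 → shelf 6 (new)  [load 40/140]
6 shelves opened.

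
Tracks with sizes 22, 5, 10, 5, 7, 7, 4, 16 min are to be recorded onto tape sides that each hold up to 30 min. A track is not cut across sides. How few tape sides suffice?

Total = 22 + 16 + 10 + 7 + 7 + 5 + 5 + 4 = 76 min.
Lower bound: ⌈76/30⌉ = 3 tape sides.
A packing using 3 tape sides:
  side 1: 22 + 7 = 29
  side 2: 16 + 10 + 4 = 30
  side 3: 7 + 5 + 5 = 17
This matches the lower bound, so 3 is optimal.

3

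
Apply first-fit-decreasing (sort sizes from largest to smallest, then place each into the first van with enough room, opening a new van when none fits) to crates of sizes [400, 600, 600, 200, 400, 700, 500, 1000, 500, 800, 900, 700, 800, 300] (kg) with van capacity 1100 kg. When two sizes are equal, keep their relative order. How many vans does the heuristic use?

8

Sorted descending: 1000, 900, 800, 800, 700, 700, 600, 600, 500, 500, 400, 400, 300, 200.
  1000 → van 1 (new)  [load 1000/1100]
  900 → van 2 (new)  [load 900/1100]
  800 → van 3 (new)  [load 800/1100]
  800 → van 4 (new)  [load 800/1100]
  700 → van 5 (new)  [load 700/1100]
  700 → van 6 (new)  [load 700/1100]
  600 → van 7 (new)  [load 600/1100]
  600 → van 8 (new)  [load 600/1100]
  500 → van 7  [load 1100/1100]
  500 → van 8  [load 1100/1100]
  400 → van 5  [load 1100/1100]
  400 → van 6  [load 1100/1100]
  300 → van 3  [load 1100/1100]
  200 → van 2  [load 1100/1100]
8 vans opened.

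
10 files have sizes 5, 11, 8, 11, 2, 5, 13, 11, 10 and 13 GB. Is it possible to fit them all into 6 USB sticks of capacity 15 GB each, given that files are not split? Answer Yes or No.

No

Total = 89 GB; ⌈89/15⌉ = 6.
7 files each exceed half the capacity and cannot share a USB stick, forcing at least 7 USB sticks.
At least 7 USB sticks are required, but only 6 are allowed.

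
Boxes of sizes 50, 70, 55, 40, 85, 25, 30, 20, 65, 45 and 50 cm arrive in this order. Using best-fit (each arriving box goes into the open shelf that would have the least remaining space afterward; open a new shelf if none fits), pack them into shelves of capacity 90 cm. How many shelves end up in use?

7

  50 → shelf 1 (new)  [load 50/90]
  70 → shelf 2 (new)  [load 70/90]
  55 → shelf 3 (new)  [load 55/90]
  40 → shelf 1  [load 90/90]
  85 → shelf 4 (new)  [load 85/90]
  25 → shelf 3  [load 80/90]
  30 → shelf 5 (new)  [load 30/90]
  20 → shelf 2  [load 90/90]
  65 → shelf 6 (new)  [load 65/90]
  45 → shelf 5  [load 75/90]
  50 → shelf 7 (new)  [load 50/90]
7 shelves opened.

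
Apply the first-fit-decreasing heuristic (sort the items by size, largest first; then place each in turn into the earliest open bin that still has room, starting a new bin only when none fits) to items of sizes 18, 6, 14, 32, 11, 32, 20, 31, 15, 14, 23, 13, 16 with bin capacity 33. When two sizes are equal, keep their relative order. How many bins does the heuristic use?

Sorted descending: 32, 32, 31, 23, 20, 18, 16, 15, 14, 14, 13, 11, 6.
  32 → bin 1 (new)  [load 32/33]
  32 → bin 2 (new)  [load 32/33]
  31 → bin 3 (new)  [load 31/33]
  23 → bin 4 (new)  [load 23/33]
  20 → bin 5 (new)  [load 20/33]
  18 → bin 6 (new)  [load 18/33]
  16 → bin 7 (new)  [load 16/33]
  15 → bin 6  [load 33/33]
  14 → bin 7  [load 30/33]
  14 → bin 8 (new)  [load 14/33]
  13 → bin 5  [load 33/33]
  11 → bin 8  [load 25/33]
  6 → bin 4  [load 29/33]
8 bins opened.

8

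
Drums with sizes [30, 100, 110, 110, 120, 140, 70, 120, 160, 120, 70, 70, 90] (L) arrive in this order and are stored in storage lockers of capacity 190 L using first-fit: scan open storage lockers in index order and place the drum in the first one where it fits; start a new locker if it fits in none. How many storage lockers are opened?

9

  30 → locker 1 (new)  [load 30/190]
  100 → locker 1  [load 130/190]
  110 → locker 2 (new)  [load 110/190]
  110 → locker 3 (new)  [load 110/190]
  120 → locker 4 (new)  [load 120/190]
  140 → locker 5 (new)  [load 140/190]
  70 → locker 2  [load 180/190]
  120 → locker 6 (new)  [load 120/190]
  160 → locker 7 (new)  [load 160/190]
  120 → locker 8 (new)  [load 120/190]
  70 → locker 3  [load 180/190]
  70 → locker 4  [load 190/190]
  90 → locker 9 (new)  [load 90/190]
9 storage lockers opened.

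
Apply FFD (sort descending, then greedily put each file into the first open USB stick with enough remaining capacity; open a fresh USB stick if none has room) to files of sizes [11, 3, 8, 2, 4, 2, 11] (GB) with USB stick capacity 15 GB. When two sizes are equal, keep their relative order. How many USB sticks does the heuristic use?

3

Sorted descending: 11, 11, 8, 4, 3, 2, 2.
  11 → USB stick 1 (new)  [load 11/15]
  11 → USB stick 2 (new)  [load 11/15]
  8 → USB stick 3 (new)  [load 8/15]
  4 → USB stick 1  [load 15/15]
  3 → USB stick 2  [load 14/15]
  2 → USB stick 3  [load 10/15]
  2 → USB stick 3  [load 12/15]
3 USB sticks opened.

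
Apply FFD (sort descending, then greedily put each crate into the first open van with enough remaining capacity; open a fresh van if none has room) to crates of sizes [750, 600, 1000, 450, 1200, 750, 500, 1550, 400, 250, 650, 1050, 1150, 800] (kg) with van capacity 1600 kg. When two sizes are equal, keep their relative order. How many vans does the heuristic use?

Sorted descending: 1550, 1200, 1150, 1050, 1000, 800, 750, 750, 650, 600, 500, 450, 400, 250.
  1550 → van 1 (new)  [load 1550/1600]
  1200 → van 2 (new)  [load 1200/1600]
  1150 → van 3 (new)  [load 1150/1600]
  1050 → van 4 (new)  [load 1050/1600]
  1000 → van 5 (new)  [load 1000/1600]
  800 → van 6 (new)  [load 800/1600]
  750 → van 6  [load 1550/1600]
  750 → van 7 (new)  [load 750/1600]
  650 → van 7  [load 1400/1600]
  600 → van 5  [load 1600/1600]
  500 → van 4  [load 1550/1600]
  450 → van 3  [load 1600/1600]
  400 → van 2  [load 1600/1600]
  250 → van 8 (new)  [load 250/1600]
8 vans opened.

8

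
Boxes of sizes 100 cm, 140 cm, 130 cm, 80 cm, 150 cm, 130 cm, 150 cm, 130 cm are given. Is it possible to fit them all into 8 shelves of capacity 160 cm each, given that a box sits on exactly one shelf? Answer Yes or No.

A valid assignment using 8 shelves:
  shelf 1: 150 = 150
  shelf 2: 150 = 150
  shelf 3: 140 = 140
  shelf 4: 130 = 130
  shelf 5: 130 = 130
  shelf 6: 130 = 130
  shelf 7: 100 = 100
  shelf 8: 80 = 80
Every load is within 160 cm, so 8 shelves suffice.

Yes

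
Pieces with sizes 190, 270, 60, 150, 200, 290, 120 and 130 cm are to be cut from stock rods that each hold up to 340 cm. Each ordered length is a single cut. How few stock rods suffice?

Total = 290 + 270 + 200 + 190 + 150 + 130 + 120 + 60 = 1410 cm.
Lower bound: ⌈1410/340⌉ = 5 stock rods.
A packing using 5 stock rods:
  stock rod 1: 290 = 290
  stock rod 2: 270 + 60 = 330
  stock rod 3: 200 + 130 = 330
  stock rod 4: 190 + 150 = 340
  stock rod 5: 120 = 120
This matches the lower bound, so 5 is optimal.

5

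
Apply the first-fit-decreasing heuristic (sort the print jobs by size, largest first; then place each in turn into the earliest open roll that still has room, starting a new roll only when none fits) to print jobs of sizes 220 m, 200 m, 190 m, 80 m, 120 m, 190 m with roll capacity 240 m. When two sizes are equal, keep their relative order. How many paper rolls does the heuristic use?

Sorted descending: 220, 200, 190, 190, 120, 80.
  220 → roll 1 (new)  [load 220/240]
  200 → roll 2 (new)  [load 200/240]
  190 → roll 3 (new)  [load 190/240]
  190 → roll 4 (new)  [load 190/240]
  120 → roll 5 (new)  [load 120/240]
  80 → roll 5  [load 200/240]
5 paper rolls opened.

5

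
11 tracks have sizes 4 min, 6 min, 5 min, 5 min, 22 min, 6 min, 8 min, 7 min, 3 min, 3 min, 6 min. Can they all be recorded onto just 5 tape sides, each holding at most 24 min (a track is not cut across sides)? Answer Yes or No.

Yes

A valid assignment using 4 tape sides:
  side 1: 22 = 22
  side 2: 8 + 7 + 6 + 3 = 24
  side 3: 6 + 6 + 5 + 5 = 22
  side 4: 4 + 3 = 7
That uses only 4 ≤ 5, so 5 tape sides are enough.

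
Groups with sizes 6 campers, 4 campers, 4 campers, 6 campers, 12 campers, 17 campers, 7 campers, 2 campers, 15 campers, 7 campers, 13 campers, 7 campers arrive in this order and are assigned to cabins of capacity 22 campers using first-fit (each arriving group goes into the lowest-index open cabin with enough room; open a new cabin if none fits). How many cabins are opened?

5

  6 → cabin 1 (new)  [load 6/22]
  4 → cabin 1  [load 10/22]
  4 → cabin 1  [load 14/22]
  6 → cabin 1  [load 20/22]
  12 → cabin 2 (new)  [load 12/22]
  17 → cabin 3 (new)  [load 17/22]
  7 → cabin 2  [load 19/22]
  2 → cabin 1  [load 22/22]
  15 → cabin 4 (new)  [load 15/22]
  7 → cabin 4  [load 22/22]
  13 → cabin 5 (new)  [load 13/22]
  7 → cabin 5  [load 20/22]
5 cabins opened.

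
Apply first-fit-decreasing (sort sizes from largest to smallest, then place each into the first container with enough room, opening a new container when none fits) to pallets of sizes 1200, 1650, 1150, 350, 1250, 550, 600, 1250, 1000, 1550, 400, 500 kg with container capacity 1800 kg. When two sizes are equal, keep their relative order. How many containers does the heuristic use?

7

Sorted descending: 1650, 1550, 1250, 1250, 1200, 1150, 1000, 600, 550, 500, 400, 350.
  1650 → container 1 (new)  [load 1650/1800]
  1550 → container 2 (new)  [load 1550/1800]
  1250 → container 3 (new)  [load 1250/1800]
  1250 → container 4 (new)  [load 1250/1800]
  1200 → container 5 (new)  [load 1200/1800]
  1150 → container 6 (new)  [load 1150/1800]
  1000 → container 7 (new)  [load 1000/1800]
  600 → container 5  [load 1800/1800]
  550 → container 3  [load 1800/1800]
  500 → container 4  [load 1750/1800]
  400 → container 6  [load 1550/1800]
  350 → container 7  [load 1350/1800]
7 containers opened.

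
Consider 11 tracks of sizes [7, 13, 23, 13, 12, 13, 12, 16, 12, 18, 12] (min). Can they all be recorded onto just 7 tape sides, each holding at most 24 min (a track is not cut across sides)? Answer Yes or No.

Total = 151 min; ⌈151/24⌉ = 7.
The bound of 7 does not rule out 7, but exhaustive search shows no assignment into 7 tape sides of capacity 24 min exists — the minimum is 8.

No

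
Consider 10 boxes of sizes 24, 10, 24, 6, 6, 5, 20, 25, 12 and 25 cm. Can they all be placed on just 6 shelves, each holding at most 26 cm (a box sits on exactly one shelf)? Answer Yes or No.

No

Total = 157 cm; ⌈157/26⌉ = 7.
At least 7 shelves are required, but only 6 are allowed.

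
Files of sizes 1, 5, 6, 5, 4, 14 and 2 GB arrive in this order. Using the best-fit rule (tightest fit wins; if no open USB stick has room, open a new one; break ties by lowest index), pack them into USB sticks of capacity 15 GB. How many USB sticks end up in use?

  1 → USB stick 1 (new)  [load 1/15]
  5 → USB stick 1  [load 6/15]
  6 → USB stick 1  [load 12/15]
  5 → USB stick 2 (new)  [load 5/15]
  4 → USB stick 2  [load 9/15]
  14 → USB stick 3 (new)  [load 14/15]
  2 → USB stick 1  [load 14/15]
3 USB sticks opened.

3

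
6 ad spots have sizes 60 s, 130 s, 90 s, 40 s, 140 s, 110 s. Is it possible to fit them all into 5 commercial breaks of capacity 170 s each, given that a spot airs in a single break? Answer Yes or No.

Yes

A valid assignment using 4 commercial breaks:
  break 1: 140 = 140
  break 2: 130 + 40 = 170
  break 3: 110 + 60 = 170
  break 4: 90 = 90
That uses only 4 ≤ 5, so 5 commercial breaks are enough.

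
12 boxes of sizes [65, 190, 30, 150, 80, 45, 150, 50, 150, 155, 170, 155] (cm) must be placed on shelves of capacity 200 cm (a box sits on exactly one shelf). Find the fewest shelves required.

8

Total = 190 + 170 + 155 + 155 + 150 + 150 + 150 + 80 + 65 + 50 + 45 + 30 = 1390 cm.
Lower bound: ⌈1390/200⌉ = 7 shelves.
A packing using 8 shelves:
  shelf 1: 190 = 190
  shelf 2: 170 + 30 = 200
  shelf 3: 155 + 45 = 200
  shelf 4: 155 = 155
  shelf 5: 150 + 50 = 200
  shelf 6: 150 = 150
  shelf 7: 150 = 150
  shelf 8: 80 + 65 = 145
No arrangement into 7 shelves stays within capacity, so 8 is optimal.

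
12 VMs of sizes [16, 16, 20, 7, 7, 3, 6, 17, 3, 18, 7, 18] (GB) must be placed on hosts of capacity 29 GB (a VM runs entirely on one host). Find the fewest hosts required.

6

Total = 20 + 18 + 18 + 17 + 16 + 16 + 7 + 7 + 7 + 6 + 3 + 3 = 138 GB.
Lower bound: ⌈138/29⌉ = 5 hosts.
Also, 6 VMs each exceed 29/2 GB, and no two of those can share a host, so at least 6 hosts are needed.
A packing using 6 hosts:
  host 1: 20 + 7 = 27
  host 2: 18 + 7 + 3 = 28
  host 3: 18 + 7 + 3 = 28
  host 4: 17 + 6 = 23
  host 5: 16 = 16
  host 6: 16 = 16
This matches the lower bound, so 6 is optimal.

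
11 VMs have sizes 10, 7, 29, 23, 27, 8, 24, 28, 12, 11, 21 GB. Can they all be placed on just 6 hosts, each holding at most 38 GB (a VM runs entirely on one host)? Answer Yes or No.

Yes

A valid assignment using 6 hosts:
  host 1: 29 + 8 = 37
  host 2: 28 + 10 = 38
  host 3: 27 + 11 = 38
  host 4: 24 + 12 = 36
  host 5: 23 + 7 = 30
  host 6: 21 = 21
Every load is within 38 GB, so 6 hosts suffice.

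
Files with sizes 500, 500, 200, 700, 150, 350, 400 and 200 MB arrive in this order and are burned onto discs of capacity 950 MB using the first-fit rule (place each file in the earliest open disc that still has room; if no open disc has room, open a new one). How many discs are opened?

  500 → disc 1 (new)  [load 500/950]
  500 → disc 2 (new)  [load 500/950]
  200 → disc 1  [load 700/950]
  700 → disc 3 (new)  [load 700/950]
  150 → disc 1  [load 850/950]
  350 → disc 2  [load 850/950]
  400 → disc 4 (new)  [load 400/950]
  200 → disc 3  [load 900/950]
4 discs opened.

4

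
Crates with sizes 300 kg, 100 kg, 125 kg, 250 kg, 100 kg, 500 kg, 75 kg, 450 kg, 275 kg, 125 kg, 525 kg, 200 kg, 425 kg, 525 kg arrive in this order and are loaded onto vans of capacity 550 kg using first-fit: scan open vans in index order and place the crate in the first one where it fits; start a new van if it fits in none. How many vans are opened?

  300 → van 1 (new)  [load 300/550]
  100 → van 1  [load 400/550]
  125 → van 1  [load 525/550]
  250 → van 2 (new)  [load 250/550]
  100 → van 2  [load 350/550]
  500 → van 3 (new)  [load 500/550]
  75 → van 2  [load 425/550]
  450 → van 4 (new)  [load 450/550]
  275 → van 5 (new)  [load 275/550]
  125 → van 2  [load 550/550]
  525 → van 6 (new)  [load 525/550]
  200 → van 5  [load 475/550]
  425 → van 7 (new)  [load 425/550]
  525 → van 8 (new)  [load 525/550]
8 vans opened.

8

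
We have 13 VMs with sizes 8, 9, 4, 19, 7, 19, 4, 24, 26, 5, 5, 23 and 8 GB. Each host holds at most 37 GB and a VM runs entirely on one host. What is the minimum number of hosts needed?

5

Total = 26 + 24 + 23 + 19 + 19 + 9 + 8 + 8 + 7 + 5 + 5 + 4 + 4 = 161 GB.
Lower bound: ⌈161/37⌉ = 5 hosts.
A packing using 5 hosts:
  host 1: 26 + 9 = 35
  host 2: 24 + 8 + 5 = 37
  host 3: 23 + 8 + 5 = 36
  host 4: 19 + 7 + 4 + 4 = 34
  host 5: 19 = 19
This matches the lower bound, so 5 is optimal.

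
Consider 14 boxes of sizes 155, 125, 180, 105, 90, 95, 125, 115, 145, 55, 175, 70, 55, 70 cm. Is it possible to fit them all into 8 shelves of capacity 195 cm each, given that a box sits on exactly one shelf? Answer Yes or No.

Total = 1560 cm; ⌈1560/195⌉ = 8.
The bound of 8 does not rule out 8, but exhaustive search shows no assignment into 8 shelves of capacity 195 cm exists — the minimum is 9.

No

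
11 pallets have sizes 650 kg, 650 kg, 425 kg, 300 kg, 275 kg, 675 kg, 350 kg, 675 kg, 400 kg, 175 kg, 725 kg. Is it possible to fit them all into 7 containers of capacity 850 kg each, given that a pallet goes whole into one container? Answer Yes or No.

Total = 5300 kg; ⌈5300/850⌉ = 7.
The bound of 7 does not rule out 7, but exhaustive search shows no assignment into 7 containers of capacity 850 kg exists — the minimum is 8.

No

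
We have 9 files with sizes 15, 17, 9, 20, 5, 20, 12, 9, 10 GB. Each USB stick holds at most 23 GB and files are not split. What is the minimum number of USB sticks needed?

Total = 20 + 20 + 17 + 15 + 12 + 10 + 9 + 9 + 5 = 117 GB.
Lower bound: ⌈117/23⌉ = 6 USB sticks.
A packing using 6 USB sticks:
  USB stick 1: 20 = 20
  USB stick 2: 20 = 20
  USB stick 3: 17 + 5 = 22
  USB stick 4: 15 = 15
  USB stick 5: 12 + 10 = 22
  USB stick 6: 9 + 9 = 18
This matches the lower bound, so 6 is optimal.

6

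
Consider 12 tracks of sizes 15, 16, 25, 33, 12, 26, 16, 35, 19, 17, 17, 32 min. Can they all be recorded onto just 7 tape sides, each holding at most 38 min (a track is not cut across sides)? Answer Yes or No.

Total = 263 min; ⌈263/38⌉ = 7.
The bound of 7 does not rule out 7, but exhaustive search shows no assignment into 7 tape sides of capacity 38 min exists — the minimum is 8.

No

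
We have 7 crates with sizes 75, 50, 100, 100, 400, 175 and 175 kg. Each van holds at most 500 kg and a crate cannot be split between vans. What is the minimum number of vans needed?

3

Total = 400 + 175 + 175 + 100 + 100 + 75 + 50 = 1075 kg.
Lower bound: ⌈1075/500⌉ = 3 vans.
A packing using 3 vans:
  van 1: 400 + 100 = 500
  van 2: 175 + 175 + 100 + 50 = 500
  van 3: 75 = 75
This matches the lower bound, so 3 is optimal.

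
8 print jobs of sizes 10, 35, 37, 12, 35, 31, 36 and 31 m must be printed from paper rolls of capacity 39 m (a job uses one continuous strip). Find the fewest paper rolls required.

7

Total = 37 + 36 + 35 + 35 + 31 + 31 + 12 + 10 = 227 m.
Lower bound: ⌈227/39⌉ = 6 paper rolls.
A packing using 7 paper rolls:
  roll 1: 37 = 37
  roll 2: 36 = 36
  roll 3: 35 = 35
  roll 4: 35 = 35
  roll 5: 31 = 31
  roll 6: 31 = 31
  roll 7: 12 + 10 = 22
No arrangement into 6 paper rolls stays within capacity, so 7 is optimal.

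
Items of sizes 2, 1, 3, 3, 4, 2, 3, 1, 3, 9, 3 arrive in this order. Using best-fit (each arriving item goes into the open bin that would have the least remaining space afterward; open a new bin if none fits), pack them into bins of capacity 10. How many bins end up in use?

4

  2 → bin 1 (new)  [load 2/10]
  1 → bin 1  [load 3/10]
  3 → bin 1  [load 6/10]
  3 → bin 1  [load 9/10]
  4 → bin 2 (new)  [load 4/10]
  2 → bin 2  [load 6/10]
  3 → bin 2  [load 9/10]
  1 → bin 1  [load 10/10]
  3 → bin 3 (new)  [load 3/10]
  9 → bin 4 (new)  [load 9/10]
  3 → bin 3  [load 6/10]
4 bins opened.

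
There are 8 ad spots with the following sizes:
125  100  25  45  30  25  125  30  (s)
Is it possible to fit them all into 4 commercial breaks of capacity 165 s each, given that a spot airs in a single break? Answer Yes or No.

A valid assignment using 4 commercial breaks:
  break 1: 125 + 30 = 155
  break 2: 125 + 30 = 155
  break 3: 100 + 45 = 145
  break 4: 25 + 25 = 50
Every load is within 165 s, so 4 commercial breaks suffice.

Yes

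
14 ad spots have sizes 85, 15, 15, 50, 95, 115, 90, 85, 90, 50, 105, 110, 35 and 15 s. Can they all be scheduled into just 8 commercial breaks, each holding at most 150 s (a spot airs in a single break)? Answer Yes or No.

Yes

A valid assignment using 8 commercial breaks:
  break 1: 115 + 35 = 150
  break 2: 110 + 15 + 15 = 140
  break 3: 105 + 15 = 120
  break 4: 95 + 50 = 145
  break 5: 90 + 50 = 140
  break 6: 90 = 90
  break 7: 85 = 85
  break 8: 85 = 85
Every load is within 150 s, so 8 commercial breaks suffice.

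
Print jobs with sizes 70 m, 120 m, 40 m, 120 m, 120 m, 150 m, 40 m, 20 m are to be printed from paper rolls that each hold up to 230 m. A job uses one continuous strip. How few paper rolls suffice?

Total = 150 + 120 + 120 + 120 + 70 + 40 + 40 + 20 = 680 m.
Lower bound: ⌈680/230⌉ = 3 paper rolls.
Also, 4 print jobs each exceed 115 m, and no two of those can share a roll, so at least 4 paper rolls are needed.
A packing using 4 paper rolls:
  roll 1: 150 + 70 = 220
  roll 2: 120 + 40 + 40 + 20 = 220
  roll 3: 120 = 120
  roll 4: 120 = 120
This matches the lower bound, so 4 is optimal.

4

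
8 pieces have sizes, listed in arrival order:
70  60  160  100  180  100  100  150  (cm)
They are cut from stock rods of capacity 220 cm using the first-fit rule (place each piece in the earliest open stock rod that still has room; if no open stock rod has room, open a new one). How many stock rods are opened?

  70 → stock rod 1 (new)  [load 70/220]
  60 → stock rod 1  [load 130/220]
  160 → stock rod 2 (new)  [load 160/220]
  100 → stock rod 3 (new)  [load 100/220]
  180 → stock rod 4 (new)  [load 180/220]
  100 → stock rod 3  [load 200/220]
  100 → stock rod 5 (new)  [load 100/220]
  150 → stock rod 6 (new)  [load 150/220]
6 stock rods opened.

6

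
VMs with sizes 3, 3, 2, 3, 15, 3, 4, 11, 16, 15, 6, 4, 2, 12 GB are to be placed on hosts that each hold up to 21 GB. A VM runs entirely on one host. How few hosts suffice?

5

Total = 16 + 15 + 15 + 12 + 11 + 6 + 4 + 4 + 3 + 3 + 3 + 3 + 2 + 2 = 99 GB.
Lower bound: ⌈99/21⌉ = 5 hosts.
A packing using 5 hosts:
  host 1: 16 + 4 = 20
  host 2: 15 + 6 = 21
  host 3: 15 + 4 + 2 = 21
  host 4: 12 + 3 + 3 + 3 = 21
  host 5: 11 + 3 + 2 = 16
This matches the lower bound, so 5 is optimal.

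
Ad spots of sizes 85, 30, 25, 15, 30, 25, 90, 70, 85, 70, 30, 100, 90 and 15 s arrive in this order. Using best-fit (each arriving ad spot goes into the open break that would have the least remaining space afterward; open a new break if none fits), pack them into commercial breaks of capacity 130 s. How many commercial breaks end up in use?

8

  85 → break 1 (new)  [load 85/130]
  30 → break 1  [load 115/130]
  25 → break 2 (new)  [load 25/130]
  15 → break 1  [load 130/130]
  30 → break 2  [load 55/130]
  25 → break 2  [load 80/130]
  90 → break 3 (new)  [load 90/130]
  70 → break 4 (new)  [load 70/130]
  85 → break 5 (new)  [load 85/130]
  70 → break 6 (new)  [load 70/130]
  30 → break 3  [load 120/130]
  100 → break 7 (new)  [load 100/130]
  90 → break 8 (new)  [load 90/130]
  15 → break 7  [load 115/130]
8 commercial breaks opened.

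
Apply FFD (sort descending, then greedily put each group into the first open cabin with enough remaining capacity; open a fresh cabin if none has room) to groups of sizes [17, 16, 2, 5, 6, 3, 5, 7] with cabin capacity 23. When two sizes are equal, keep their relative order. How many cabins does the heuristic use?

3

Sorted descending: 17, 16, 7, 6, 5, 5, 3, 2.
  17 → cabin 1 (new)  [load 17/23]
  16 → cabin 2 (new)  [load 16/23]
  7 → cabin 2  [load 23/23]
  6 → cabin 1  [load 23/23]
  5 → cabin 3 (new)  [load 5/23]
  5 → cabin 3  [load 10/23]
  3 → cabin 3  [load 13/23]
  2 → cabin 3  [load 15/23]
3 cabins opened.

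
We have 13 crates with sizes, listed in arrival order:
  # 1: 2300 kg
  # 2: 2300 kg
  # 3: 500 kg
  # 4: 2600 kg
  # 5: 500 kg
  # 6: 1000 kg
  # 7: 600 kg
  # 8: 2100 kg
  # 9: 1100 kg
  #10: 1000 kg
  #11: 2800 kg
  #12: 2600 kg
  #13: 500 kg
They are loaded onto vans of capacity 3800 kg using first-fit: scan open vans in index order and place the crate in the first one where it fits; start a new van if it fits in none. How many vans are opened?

6

  2300 → van 1 (new)  [load 2300/3800]
  2300 → van 2 (new)  [load 2300/3800]
  500 → van 1  [load 2800/3800]
  2600 → van 3 (new)  [load 2600/3800]
  500 → van 1  [load 3300/3800]
  1000 → van 2  [load 3300/3800]
  600 → van 3  [load 3200/3800]
  2100 → van 4 (new)  [load 2100/3800]
  1100 → van 4  [load 3200/3800]
  1000 → van 5 (new)  [load 1000/3800]
  2800 → van 5  [load 3800/3800]
  2600 → van 6 (new)  [load 2600/3800]
  500 → van 1  [load 3800/3800]
6 vans opened.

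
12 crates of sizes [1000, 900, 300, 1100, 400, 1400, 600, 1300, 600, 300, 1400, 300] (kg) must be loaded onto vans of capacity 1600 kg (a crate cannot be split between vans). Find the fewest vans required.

7

Total = 1400 + 1400 + 1300 + 1100 + 1000 + 900 + 600 + 600 + 400 + 300 + 300 + 300 = 9600 kg.
Lower bound: ⌈9600/1600⌉ = 6 vans.
A packing using 7 vans:
  van 1: 1400 = 1400
  van 2: 1400 = 1400
  van 3: 1300 + 300 = 1600
  van 4: 1100 + 400 = 1500
  van 5: 1000 + 600 = 1600
  van 6: 900 + 600 = 1500
  van 7: 300 + 300 = 600
No arrangement into 6 vans stays within capacity, so 7 is optimal.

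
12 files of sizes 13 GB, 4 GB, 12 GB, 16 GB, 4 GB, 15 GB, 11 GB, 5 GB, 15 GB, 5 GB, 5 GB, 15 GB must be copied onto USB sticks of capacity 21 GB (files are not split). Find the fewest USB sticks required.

7

Total = 16 + 15 + 15 + 15 + 13 + 12 + 11 + 5 + 5 + 5 + 4 + 4 = 120 GB.
Lower bound: ⌈120/21⌉ = 6 USB sticks.
Also, 7 files each exceed 21/2 GB, and no two of those can share a USB stick, so at least 7 USB sticks are needed.
A packing using 7 USB sticks:
  USB stick 1: 16 + 5 = 21
  USB stick 2: 15 + 5 = 20
  USB stick 3: 15 + 5 = 20
  USB stick 4: 15 + 4 = 19
  USB stick 5: 13 + 4 = 17
  USB stick 6: 12 = 12
  USB stick 7: 11 = 11
This matches the lower bound, so 7 is optimal.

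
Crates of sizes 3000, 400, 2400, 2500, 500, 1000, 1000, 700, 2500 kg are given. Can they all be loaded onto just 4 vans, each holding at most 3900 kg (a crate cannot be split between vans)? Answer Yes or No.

A valid assignment using 4 vans:
  van 1: 3000 + 700 = 3700
  van 2: 2500 + 1000 + 400 = 3900
  van 3: 2500 + 1000 = 3500
  van 4: 2400 + 500 = 2900
Every load is within 3900 kg, so 4 vans suffice.

Yes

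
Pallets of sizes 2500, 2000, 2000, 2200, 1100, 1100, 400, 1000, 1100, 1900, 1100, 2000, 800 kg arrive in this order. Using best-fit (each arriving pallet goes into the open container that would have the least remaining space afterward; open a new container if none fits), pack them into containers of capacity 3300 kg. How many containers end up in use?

7

  2500 → container 1 (new)  [load 2500/3300]
  2000 → container 2 (new)  [load 2000/3300]
  2000 → container 3 (new)  [load 2000/3300]
  2200 → container 4 (new)  [load 2200/3300]
  1100 → container 4  [load 3300/3300]
  1100 → container 2  [load 3100/3300]
  400 → container 1  [load 2900/3300]
  1000 → container 3  [load 3000/3300]
  1100 → container 5 (new)  [load 1100/3300]
  1900 → container 5  [load 3000/3300]
  1100 → container 6 (new)  [load 1100/3300]
  2000 → container 6  [load 3100/3300]
  800 → container 7 (new)  [load 800/3300]
7 containers opened.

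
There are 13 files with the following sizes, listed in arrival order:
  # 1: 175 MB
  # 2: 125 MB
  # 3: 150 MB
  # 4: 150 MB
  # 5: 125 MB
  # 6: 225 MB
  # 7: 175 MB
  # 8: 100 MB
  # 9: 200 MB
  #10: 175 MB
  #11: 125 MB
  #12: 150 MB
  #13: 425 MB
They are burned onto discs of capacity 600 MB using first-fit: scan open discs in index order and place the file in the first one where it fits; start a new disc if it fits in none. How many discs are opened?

  175 → disc 1 (new)  [load 175/600]
  125 → disc 1  [load 300/600]
  150 → disc 1  [load 450/600]
  150 → disc 1  [load 600/600]
  125 → disc 2 (new)  [load 125/600]
  225 → disc 2  [load 350/600]
  175 → disc 2  [load 525/600]
  100 → disc 3 (new)  [load 100/600]
  200 → disc 3  [load 300/600]
  175 → disc 3  [load 475/600]
  125 → disc 3  [load 600/600]
  150 → disc 4 (new)  [load 150/600]
  425 → disc 4  [load 575/600]
4 discs opened.

4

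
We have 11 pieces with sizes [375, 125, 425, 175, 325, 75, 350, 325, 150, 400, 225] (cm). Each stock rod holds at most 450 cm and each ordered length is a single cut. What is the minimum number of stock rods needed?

8

Total = 425 + 400 + 375 + 350 + 325 + 325 + 225 + 175 + 150 + 125 + 75 = 2950 cm.
Lower bound: ⌈2950/450⌉ = 7 stock rods.
A packing using 8 stock rods:
  stock rod 1: 425 = 425
  stock rod 2: 400 = 400
  stock rod 3: 375 + 75 = 450
  stock rod 4: 350 = 350
  stock rod 5: 325 + 125 = 450
  stock rod 6: 325 = 325
  stock rod 7: 225 + 175 = 400
  stock rod 8: 150 = 150
No arrangement into 7 stock rods stays within capacity, so 8 is optimal.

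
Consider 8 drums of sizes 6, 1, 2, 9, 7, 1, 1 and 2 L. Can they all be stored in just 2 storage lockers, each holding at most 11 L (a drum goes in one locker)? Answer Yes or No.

No

Total = 29 L; ⌈29/11⌉ = 3.
At least 3 storage lockers are required, but only 2 are allowed.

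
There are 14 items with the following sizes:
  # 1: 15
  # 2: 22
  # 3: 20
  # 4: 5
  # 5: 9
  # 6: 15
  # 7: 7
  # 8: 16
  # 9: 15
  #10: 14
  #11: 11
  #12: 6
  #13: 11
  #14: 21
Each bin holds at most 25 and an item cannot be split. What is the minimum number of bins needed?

9

Total = 22 + 21 + 20 + 16 + 15 + 15 + 15 + 14 + 11 + 11 + 9 + 7 + 6 + 5 = 187.
Lower bound: ⌈187/25⌉ = 8 bins.
A packing using 9 bins:
  bin 1: 22 = 22
  bin 2: 21 = 21
  bin 3: 20 + 5 = 25
  bin 4: 16 + 9 = 25
  bin 5: 15 + 7 = 22
  bin 6: 15 + 6 = 21
  bin 7: 15 = 15
  bin 8: 14 + 11 = 25
  bin 9: 11 = 11
No arrangement into 8 bins stays within capacity, so 9 is optimal.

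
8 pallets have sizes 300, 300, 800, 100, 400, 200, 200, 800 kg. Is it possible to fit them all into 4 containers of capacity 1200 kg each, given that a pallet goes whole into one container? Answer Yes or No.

Yes

A valid assignment using 3 containers:
  container 1: 800 + 400 = 1200
  container 2: 800 + 300 + 100 = 1200
  container 3: 300 + 200 + 200 = 700
That uses only 3 ≤ 4, so 4 containers are enough.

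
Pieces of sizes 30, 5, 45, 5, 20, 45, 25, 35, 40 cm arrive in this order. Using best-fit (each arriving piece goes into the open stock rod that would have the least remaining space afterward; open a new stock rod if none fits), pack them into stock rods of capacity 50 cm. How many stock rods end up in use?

  30 → stock rod 1 (new)  [load 30/50]
  5 → stock rod 1  [load 35/50]
  45 → stock rod 2 (new)  [load 45/50]
  5 → stock rod 2  [load 50/50]
  20 → stock rod 3 (new)  [load 20/50]
  45 → stock rod 4 (new)  [load 45/50]
  25 → stock rod 3  [load 45/50]
  35 → stock rod 5 (new)  [load 35/50]
  40 → stock rod 6 (new)  [load 40/50]
6 stock rods opened.

6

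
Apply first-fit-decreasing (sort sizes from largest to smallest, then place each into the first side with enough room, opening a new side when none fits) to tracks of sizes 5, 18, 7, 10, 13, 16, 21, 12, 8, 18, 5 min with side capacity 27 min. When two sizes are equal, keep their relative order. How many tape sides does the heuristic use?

6

Sorted descending: 21, 18, 18, 16, 13, 12, 10, 8, 7, 5, 5.
  21 → side 1 (new)  [load 21/27]
  18 → side 2 (new)  [load 18/27]
  18 → side 3 (new)  [load 18/27]
  16 → side 4 (new)  [load 16/27]
  13 → side 5 (new)  [load 13/27]
  12 → side 5  [load 25/27]
  10 → side 4  [load 26/27]
  8 → side 2  [load 26/27]
  7 → side 3  [load 25/27]
  5 → side 1  [load 26/27]
  5 → side 6 (new)  [load 5/27]
6 tape sides opened.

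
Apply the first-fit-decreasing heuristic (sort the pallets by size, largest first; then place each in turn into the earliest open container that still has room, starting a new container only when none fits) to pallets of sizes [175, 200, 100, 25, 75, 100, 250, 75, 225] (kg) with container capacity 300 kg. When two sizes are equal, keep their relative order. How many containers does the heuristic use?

5

Sorted descending: 250, 225, 200, 175, 100, 100, 75, 75, 25.
  250 → container 1 (new)  [load 250/300]
  225 → container 2 (new)  [load 225/300]
  200 → container 3 (new)  [load 200/300]
  175 → container 4 (new)  [load 175/300]
  100 → container 3  [load 300/300]
  100 → container 4  [load 275/300]
  75 → container 2  [load 300/300]
  75 → container 5 (new)  [load 75/300]
  25 → container 1  [load 275/300]
5 containers opened.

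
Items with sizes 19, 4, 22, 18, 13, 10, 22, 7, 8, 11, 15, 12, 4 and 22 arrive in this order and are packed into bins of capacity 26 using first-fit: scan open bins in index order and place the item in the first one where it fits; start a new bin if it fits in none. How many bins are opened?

  19 → bin 1 (new)  [load 19/26]
  4 → bin 1  [load 23/26]
  22 → bin 2 (new)  [load 22/26]
  18 → bin 3 (new)  [load 18/26]
  13 → bin 4 (new)  [load 13/26]
  10 → bin 4  [load 23/26]
  22 → bin 5 (new)  [load 22/26]
  7 → bin 3  [load 25/26]
  8 → bin 6 (new)  [load 8/26]
  11 → bin 6  [load 19/26]
  15 → bin 7 (new)  [load 15/26]
  12 → bin 8 (new)  [load 12/26]
  4 → bin 2  [load 26/26]
  22 → bin 9 (new)  [load 22/26]
9 bins opened.

9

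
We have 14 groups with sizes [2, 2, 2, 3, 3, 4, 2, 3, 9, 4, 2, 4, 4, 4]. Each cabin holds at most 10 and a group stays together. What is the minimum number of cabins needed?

Total = 9 + 4 + 4 + 4 + 4 + 4 + 3 + 3 + 3 + 2 + 2 + 2 + 2 + 2 = 48.
Lower bound: ⌈48/10⌉ = 5 cabins.
A packing using 5 cabins:
  cabin 1: 9 = 9
  cabin 2: 4 + 4 + 2 = 10
  cabin 3: 4 + 4 + 2 = 10
  cabin 4: 4 + 3 + 3 = 10
  cabin 5: 3 + 2 + 2 + 2 = 9
This matches the lower bound, so 5 is optimal.

5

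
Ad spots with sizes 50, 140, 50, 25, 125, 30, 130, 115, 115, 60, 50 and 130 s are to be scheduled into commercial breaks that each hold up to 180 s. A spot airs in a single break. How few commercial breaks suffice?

6

Total = 140 + 130 + 130 + 125 + 115 + 115 + 60 + 50 + 50 + 50 + 30 + 25 = 1020 s.
Lower bound: ⌈1020/180⌉ = 6 commercial breaks.
A packing using 6 commercial breaks:
  break 1: 140 + 30 = 170
  break 2: 130 + 50 = 180
  break 3: 130 + 50 = 180
  break 4: 125 + 50 = 175
  break 5: 115 + 60 = 175
  break 6: 115 + 25 = 140
This matches the lower bound, so 6 is optimal.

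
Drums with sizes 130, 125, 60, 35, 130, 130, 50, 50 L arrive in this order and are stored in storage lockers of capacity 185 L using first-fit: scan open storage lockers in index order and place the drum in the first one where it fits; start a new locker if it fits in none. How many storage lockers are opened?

4

  130 → locker 1 (new)  [load 130/185]
  125 → locker 2 (new)  [load 125/185]
  60 → locker 2  [load 185/185]
  35 → locker 1  [load 165/185]
  130 → locker 3 (new)  [load 130/185]
  130 → locker 4 (new)  [load 130/185]
  50 → locker 3  [load 180/185]
  50 → locker 4  [load 180/185]
4 storage lockers opened.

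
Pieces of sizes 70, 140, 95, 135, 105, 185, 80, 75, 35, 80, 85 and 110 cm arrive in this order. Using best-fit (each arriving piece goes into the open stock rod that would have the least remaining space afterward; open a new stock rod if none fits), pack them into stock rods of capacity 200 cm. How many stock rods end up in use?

7

  70 → stock rod 1 (new)  [load 70/200]
  140 → stock rod 2 (new)  [load 140/200]
  95 → stock rod 1  [load 165/200]
  135 → stock rod 3 (new)  [load 135/200]
  105 → stock rod 4 (new)  [load 105/200]
  185 → stock rod 5 (new)  [load 185/200]
  80 → stock rod 4  [load 185/200]
  75 → stock rod 6 (new)  [load 75/200]
  35 → stock rod 1  [load 200/200]
  80 → stock rod 6  [load 155/200]
  85 → stock rod 7 (new)  [load 85/200]
  110 → stock rod 7  [load 195/200]
7 stock rods opened.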